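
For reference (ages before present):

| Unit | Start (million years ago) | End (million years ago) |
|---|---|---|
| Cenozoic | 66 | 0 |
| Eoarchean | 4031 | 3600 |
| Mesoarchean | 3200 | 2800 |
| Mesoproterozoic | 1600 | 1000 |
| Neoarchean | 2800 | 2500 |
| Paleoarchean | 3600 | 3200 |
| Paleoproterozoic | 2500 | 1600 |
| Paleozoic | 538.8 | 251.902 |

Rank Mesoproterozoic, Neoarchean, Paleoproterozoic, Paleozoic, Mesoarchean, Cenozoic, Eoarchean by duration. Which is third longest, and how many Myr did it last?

Eoarchean, 431 million years

Durations: Mesoproterozoic 600; Neoarchean 300; Paleoproterozoic 900; Paleozoic 286.898; Mesoarchean 400; Cenozoic 66; Eoarchean 431 Myr.
Sorted longest-first: Paleoproterozoic (900), Mesoproterozoic (600), Eoarchean (431), Mesoarchean (400), Neoarchean (300), Paleozoic (286.898), Cenozoic (66).
The third longest is Eoarchean at 431 Myr.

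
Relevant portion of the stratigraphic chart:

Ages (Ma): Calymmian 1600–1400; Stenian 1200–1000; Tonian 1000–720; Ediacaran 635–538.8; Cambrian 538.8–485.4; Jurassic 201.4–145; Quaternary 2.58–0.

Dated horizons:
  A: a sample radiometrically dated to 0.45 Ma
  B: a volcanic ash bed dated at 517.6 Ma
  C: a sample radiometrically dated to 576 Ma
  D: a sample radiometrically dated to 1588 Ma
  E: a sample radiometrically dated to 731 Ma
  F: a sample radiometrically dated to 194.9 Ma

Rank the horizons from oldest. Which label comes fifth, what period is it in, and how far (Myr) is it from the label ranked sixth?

Sorted oldest-first by Ma: D (1588), E (731), C (576), B (517.6), F (194.9), A (0.45).
The fifth oldest is F at 194.9 Ma, which lies in 201.4–145 Ma: the Jurassic.
The sixth oldest is A at 0.45 Ma; separation = |194.9 − 0.45| = 194.45 Myr.

F, in the Jurassic; 194.45 million years to A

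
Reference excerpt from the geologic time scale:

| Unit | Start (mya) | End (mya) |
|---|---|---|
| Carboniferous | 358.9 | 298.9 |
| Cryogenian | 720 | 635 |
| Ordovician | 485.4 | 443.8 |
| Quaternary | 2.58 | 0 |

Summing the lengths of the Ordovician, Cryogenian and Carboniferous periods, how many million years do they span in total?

186.6 million years

Duration is start − end for each: (485.4 − 443.8) + (720 − 635) + (358.9 − 298.9).
That is 41.6 + 85 + 60, which totals 186.6 million years.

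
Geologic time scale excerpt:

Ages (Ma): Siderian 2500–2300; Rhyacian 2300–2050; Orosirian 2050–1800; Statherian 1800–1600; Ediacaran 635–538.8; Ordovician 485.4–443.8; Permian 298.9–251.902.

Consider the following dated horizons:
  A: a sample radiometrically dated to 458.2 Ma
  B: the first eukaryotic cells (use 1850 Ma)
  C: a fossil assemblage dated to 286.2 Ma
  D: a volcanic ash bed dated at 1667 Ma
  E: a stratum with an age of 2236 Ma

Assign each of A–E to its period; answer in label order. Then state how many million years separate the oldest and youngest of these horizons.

A: 458.2 Ma lies in 485.4–443.8 Ma, so Ordovician.
B: 1850 Ma lies in 2050–1800 Ma, so Orosirian.
C: 286.2 Ma lies in 298.9–251.902 Ma, so Permian.
D: 1667 Ma lies in 1800–1600 Ma, so Statherian.
E: 2236 Ma lies in 2300–2050 Ma, so Rhyacian.
Oldest = 2236 Ma, youngest = 286.2 Ma → span 1949.8 Myr.

A — Ordovician; B — Orosirian; C — Permian; D — Statherian; E — Rhyacian; span 1949.8 million years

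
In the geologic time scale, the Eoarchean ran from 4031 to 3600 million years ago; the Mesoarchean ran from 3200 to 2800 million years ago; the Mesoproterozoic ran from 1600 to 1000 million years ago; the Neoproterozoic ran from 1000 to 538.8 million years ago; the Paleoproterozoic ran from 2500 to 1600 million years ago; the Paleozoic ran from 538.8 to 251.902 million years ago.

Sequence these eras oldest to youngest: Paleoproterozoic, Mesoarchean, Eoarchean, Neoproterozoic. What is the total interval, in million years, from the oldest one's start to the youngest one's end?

Eoarchean → Mesoarchean → Paleoproterozoic → Neoproterozoic; total span 3492.2 Myr

Start ages (Ma): Eoarchean 4031, Mesoarchean 3200, Paleoproterozoic 2500, Neoproterozoic 1000.
Ordered oldest to youngest: Eoarchean, Mesoarchean, Paleoproterozoic, Neoproterozoic.
Span = 4031 − 538.8 = 3492.2 Myr.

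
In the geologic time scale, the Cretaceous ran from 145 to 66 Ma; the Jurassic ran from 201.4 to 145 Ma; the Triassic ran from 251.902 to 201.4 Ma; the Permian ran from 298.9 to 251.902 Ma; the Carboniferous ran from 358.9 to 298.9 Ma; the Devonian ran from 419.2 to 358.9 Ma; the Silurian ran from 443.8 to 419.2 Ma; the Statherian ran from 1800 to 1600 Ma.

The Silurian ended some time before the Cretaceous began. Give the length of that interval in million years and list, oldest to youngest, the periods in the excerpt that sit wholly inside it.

The Silurian closes at 419.2 Ma and the Cretaceous opens at 145 Ma, so the interval is 419.2 − 145 = 274.2 Myr.
A period fits inside if it starts at or after 419.2 Ma and ends at or before 145 Ma; oldest first that gives Devonian, Carboniferous, Permian, Triassic, Jurassic.

274.2 million years; Devonian, Carboniferous, Permian, Triassic, Jurassic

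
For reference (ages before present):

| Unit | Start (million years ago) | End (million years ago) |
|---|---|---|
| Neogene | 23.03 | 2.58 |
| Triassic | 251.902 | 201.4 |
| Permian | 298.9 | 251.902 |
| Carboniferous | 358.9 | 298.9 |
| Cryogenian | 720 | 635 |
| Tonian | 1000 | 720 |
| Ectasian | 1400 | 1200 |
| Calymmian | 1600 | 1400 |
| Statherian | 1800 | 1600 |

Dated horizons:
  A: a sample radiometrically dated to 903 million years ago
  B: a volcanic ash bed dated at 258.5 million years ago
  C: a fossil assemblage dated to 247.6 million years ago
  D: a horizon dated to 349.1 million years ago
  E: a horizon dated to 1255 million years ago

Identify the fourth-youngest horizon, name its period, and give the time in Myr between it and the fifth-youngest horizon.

A, in the Tonian; 352 million years to E

Smaller Ma means younger, so youngest first: C 247.6 < B 258.5 < D 349.1 < A 903 < E 1255.
Counting 4 along gives A (903 Ma); the excerpt puts that inside the Tonian, 1000–720 Ma.
Next in line is E (1255 Ma), and 1255 − 903 = 352 Myr.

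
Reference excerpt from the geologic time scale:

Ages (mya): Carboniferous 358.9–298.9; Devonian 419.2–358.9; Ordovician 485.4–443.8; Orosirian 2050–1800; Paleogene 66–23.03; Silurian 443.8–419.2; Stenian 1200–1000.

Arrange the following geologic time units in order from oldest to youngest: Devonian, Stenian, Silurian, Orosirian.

Orosirian, then Stenian, then Silurian, then Devonian

Sorting by start age (descending Ma, since larger Ma = older): Orosirian start 2050, Stenian start 1200, Silurian start 443.8, Devonian start 419.2.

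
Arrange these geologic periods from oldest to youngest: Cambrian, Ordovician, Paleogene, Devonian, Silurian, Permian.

Group by era (each group listed oldest first) — Paleozoic: Cambrian, Ordovician, Silurian, Devonian, Permian; Cenozoic: Paleogene. The eras run Paleozoic → Mesozoic → Cenozoic. Concatenating the groups in that era order gives oldest to youngest directly.

Cambrian, Ordovician, Silurian, Devonian, Permian, Paleogene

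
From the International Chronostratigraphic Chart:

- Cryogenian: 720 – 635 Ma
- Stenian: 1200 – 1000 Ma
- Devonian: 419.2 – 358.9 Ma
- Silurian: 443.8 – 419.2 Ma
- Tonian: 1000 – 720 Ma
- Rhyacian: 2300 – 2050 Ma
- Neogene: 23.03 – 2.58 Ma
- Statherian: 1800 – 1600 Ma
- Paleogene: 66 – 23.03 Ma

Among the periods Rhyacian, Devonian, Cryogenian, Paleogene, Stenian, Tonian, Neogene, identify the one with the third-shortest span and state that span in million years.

Durations: Rhyacian 250; Devonian 60.3; Cryogenian 85; Paleogene 42.97; Stenian 200; Tonian 280; Neogene 20.45 Myr.
Sorted shortest-first: Neogene (20.45), Paleogene (42.97), Devonian (60.3), Cryogenian (85), Stenian (200), Rhyacian (250), Tonian (280).
The third shortest is Devonian at 60.3 Myr.

Devonian, 60.3 million years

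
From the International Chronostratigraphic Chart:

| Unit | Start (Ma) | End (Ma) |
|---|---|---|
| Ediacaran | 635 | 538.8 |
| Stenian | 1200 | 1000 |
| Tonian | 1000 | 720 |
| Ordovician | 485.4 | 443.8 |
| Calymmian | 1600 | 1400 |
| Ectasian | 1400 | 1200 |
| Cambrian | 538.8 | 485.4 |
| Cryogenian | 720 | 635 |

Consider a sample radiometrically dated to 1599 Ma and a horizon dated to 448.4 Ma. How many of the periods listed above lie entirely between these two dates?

6

The older date is 1599 Ma and the younger is 448.4 Ma.
Periods with start < 1599 and end > 448.4 Ma: Ectasian (1400–1200), Stenian (1200–1000), Tonian (1000–720), Cryogenian (720–635), Ediacaran (635–538.8), Cambrian (538.8–485.4).
That is 6 complete periods.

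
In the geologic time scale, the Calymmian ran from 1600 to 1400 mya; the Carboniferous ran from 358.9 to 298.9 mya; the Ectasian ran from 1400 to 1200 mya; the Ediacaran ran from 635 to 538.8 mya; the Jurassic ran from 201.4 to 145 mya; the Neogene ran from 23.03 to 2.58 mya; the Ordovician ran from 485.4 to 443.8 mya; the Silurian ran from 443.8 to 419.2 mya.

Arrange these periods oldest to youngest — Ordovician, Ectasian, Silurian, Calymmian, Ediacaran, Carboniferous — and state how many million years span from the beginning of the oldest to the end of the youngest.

Start ages (Ma): Calymmian 1600, Ectasian 1400, Ediacaran 635, Ordovician 485.4, Silurian 443.8, Carboniferous 358.9.
Ordered oldest to youngest: Calymmian, Ectasian, Ediacaran, Ordovician, Silurian, Carboniferous.
Span = 1600 − 298.9 = 1301.1 Myr.

Calymmian, Ectasian, Ediacaran, Ordovician, Silurian, Carboniferous; total span 1301.1 Myr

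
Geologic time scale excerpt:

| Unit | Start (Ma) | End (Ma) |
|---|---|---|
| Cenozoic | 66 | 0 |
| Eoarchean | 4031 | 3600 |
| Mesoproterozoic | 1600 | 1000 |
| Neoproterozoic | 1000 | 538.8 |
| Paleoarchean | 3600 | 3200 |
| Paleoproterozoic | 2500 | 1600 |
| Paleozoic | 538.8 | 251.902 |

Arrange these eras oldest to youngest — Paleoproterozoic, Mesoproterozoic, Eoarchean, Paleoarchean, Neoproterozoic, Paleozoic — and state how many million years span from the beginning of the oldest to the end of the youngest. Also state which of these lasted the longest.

From the excerpt: Paleoproterozoic 2500–1600; Mesoproterozoic 1600–1000; Eoarchean 4031–3600; Paleoarchean 3600–3200; Neoproterozoic 1000–538.8; Paleozoic 538.8–251.902 (Ma).
Larger Ma is earlier, so the oldest is Eoarchean and the youngest is Paleozoic; oldest to youngest: Eoarchean, Paleoarchean, Paleoproterozoic, Mesoproterozoic, Neoproterozoic, Paleozoic.
Oldest start 4031 minus youngest end 251.902 gives 3779.098 Myr overall.
Individual lengths (start − end): Paleoarchean 400; Mesoproterozoic 600; Paleoproterozoic 900; Eoarchean 431; Neoproterozoic 461.2; Paleozoic 286.898. The largest is Paleoproterozoic at 900 Myr.

Eoarchean → Paleoarchean → Paleoproterozoic → Mesoproterozoic → Neoproterozoic → Paleozoic; total span 3779.098 Myr; longest is Paleoproterozoic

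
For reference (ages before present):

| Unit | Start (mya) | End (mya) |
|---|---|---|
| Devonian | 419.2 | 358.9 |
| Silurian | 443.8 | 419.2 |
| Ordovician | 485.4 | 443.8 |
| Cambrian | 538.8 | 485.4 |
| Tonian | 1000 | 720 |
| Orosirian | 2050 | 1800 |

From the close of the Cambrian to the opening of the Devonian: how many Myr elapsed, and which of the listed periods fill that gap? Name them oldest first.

End of Cambrian = 485.4 Ma; start of Devonian = 419.2 Ma.
Gap = 485.4 − 419.2 = 66.2 Myr.
Periods wholly inside 485.4–419.2 Ma: Ordovician (485.4–443.8), Silurian (443.8–419.2).

66.2 million years; Ordovician, Silurian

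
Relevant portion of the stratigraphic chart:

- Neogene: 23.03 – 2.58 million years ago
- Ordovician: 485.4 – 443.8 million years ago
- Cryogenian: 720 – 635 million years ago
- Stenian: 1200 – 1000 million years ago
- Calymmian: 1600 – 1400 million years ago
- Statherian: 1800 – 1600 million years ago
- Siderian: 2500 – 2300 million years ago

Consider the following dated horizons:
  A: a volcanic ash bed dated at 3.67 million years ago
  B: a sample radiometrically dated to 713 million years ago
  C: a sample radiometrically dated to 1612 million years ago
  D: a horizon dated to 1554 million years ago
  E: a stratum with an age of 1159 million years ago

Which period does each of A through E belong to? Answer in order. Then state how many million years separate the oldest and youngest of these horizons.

Match each age against the start–end ranges in the excerpt: A = 3.67 Ma → Neogene (23.03–2.58); B = 713 Ma → Cryogenian (720–635); C = 1612 Ma → Statherian (1800–1600); D = 1554 Ma → Calymmian (1600–1400); E = 1159 Ma → Stenian (1200–1000).
The largest age is 1612 Ma and the smallest is 3.67 Ma; their difference is 1608.33 Myr.

A — Neogene; B — Cryogenian; C — Statherian; D — Calymmian; E — Stenian; span 1608.33 million years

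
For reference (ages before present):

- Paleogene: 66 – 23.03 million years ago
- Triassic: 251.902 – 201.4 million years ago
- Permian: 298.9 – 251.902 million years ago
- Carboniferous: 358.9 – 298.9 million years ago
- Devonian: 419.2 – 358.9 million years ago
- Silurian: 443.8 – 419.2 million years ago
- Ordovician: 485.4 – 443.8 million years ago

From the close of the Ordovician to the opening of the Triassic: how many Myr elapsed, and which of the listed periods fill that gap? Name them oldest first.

The Ordovician closes at 443.8 Ma and the Triassic opens at 251.902 Ma, so the interval is 443.8 − 251.902 = 191.898 Myr.
A period fits inside if it starts at or after 443.8 Ma and ends at or before 251.902 Ma; oldest first that gives Silurian, Devonian, Carboniferous, Permian.

191.898 million years; Silurian, Devonian, Carboniferous, Permian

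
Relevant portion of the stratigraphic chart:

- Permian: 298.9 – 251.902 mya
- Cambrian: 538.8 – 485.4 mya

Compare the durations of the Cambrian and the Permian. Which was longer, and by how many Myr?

Cambrian, by 6.402 million years

Cambrian: 538.8 − 485.4 = 53.4 Myr.
Permian: 298.9 − 251.902 = 46.998 Myr.
Difference: 53.4 − 46.998 = 6.402 Myr, so the Cambrian was longer.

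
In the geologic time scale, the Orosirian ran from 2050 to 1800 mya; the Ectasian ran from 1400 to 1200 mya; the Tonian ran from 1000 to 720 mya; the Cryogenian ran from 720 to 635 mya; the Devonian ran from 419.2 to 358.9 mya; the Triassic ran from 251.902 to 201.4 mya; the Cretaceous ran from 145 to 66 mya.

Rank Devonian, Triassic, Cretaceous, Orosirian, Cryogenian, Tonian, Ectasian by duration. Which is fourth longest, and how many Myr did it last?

Cryogenian, 85 million years

Start − end for each: Devonian 419.2 − 358.9 = 60.3; Triassic 251.902 − 201.4 = 50.502; Cretaceous 145 − 66 = 79; Orosirian 2050 − 1800 = 250; Cryogenian 720 − 635 = 85; Tonian 1000 − 720 = 280; Ectasian 1400 − 1200 = 200.
Ranking these from longest: Tonian > Orosirian > Ectasian > Cryogenian > Cretaceous > Devonian > Triassic.
Position 4 in that ranking is Cryogenian, which lasted 85 Myr.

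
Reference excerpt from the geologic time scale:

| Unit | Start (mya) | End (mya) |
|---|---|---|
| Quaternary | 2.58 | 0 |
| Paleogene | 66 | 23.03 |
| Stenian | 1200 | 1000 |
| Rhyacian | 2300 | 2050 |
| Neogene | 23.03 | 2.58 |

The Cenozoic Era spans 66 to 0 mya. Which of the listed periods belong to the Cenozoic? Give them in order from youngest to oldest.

Periods with both bounds inside 66–0 Ma: Quaternary (2.58–0), Neogene (23.03–2.58), Paleogene (66–23.03).

Quaternary, Neogene, Paleogene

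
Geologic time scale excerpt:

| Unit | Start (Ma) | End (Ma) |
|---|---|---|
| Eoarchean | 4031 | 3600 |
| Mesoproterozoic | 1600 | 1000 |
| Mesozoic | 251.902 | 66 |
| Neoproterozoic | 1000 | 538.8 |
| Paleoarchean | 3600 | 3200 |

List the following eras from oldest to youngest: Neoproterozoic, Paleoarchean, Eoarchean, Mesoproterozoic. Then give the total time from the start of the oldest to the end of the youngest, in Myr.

Eoarchean, Paleoarchean, Mesoproterozoic, Neoproterozoic; total span 3492.2 Myr

Start ages (Ma): Eoarchean 4031, Paleoarchean 3600, Mesoproterozoic 1600, Neoproterozoic 1000.
Ordered oldest to youngest: Eoarchean, Paleoarchean, Mesoproterozoic, Neoproterozoic.
Span = 4031 − 538.8 = 3492.2 Myr.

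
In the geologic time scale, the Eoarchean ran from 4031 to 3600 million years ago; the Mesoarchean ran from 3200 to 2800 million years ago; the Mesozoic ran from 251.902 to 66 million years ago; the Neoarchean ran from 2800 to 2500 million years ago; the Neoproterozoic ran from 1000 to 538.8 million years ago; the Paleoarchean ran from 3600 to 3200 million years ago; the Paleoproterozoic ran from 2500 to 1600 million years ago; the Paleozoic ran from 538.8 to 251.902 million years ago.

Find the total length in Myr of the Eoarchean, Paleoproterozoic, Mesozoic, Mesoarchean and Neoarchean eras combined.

Each duration: Eoarchean = 431; Paleoproterozoic = 900; Mesozoic = 185.902; Mesoarchean = 400; Neoarchean = 300.
Sum: 431 + 900 + 185.902 + 400 + 300 = 2216.902 Myr.

2216.902 million years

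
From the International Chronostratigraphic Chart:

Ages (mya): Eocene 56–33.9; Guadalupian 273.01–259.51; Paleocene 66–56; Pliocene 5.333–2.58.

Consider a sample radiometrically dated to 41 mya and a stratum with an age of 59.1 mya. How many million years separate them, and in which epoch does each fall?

18.1 million years apart; the first in the Eocene, the second in the Paleocene

Elapsed time: 59.1 − 41 = 18.1 Myr.
41 Ma lies within 56–33.9 Ma: Eocene.
59.1 Ma lies within 66–56 Ma: Paleocene.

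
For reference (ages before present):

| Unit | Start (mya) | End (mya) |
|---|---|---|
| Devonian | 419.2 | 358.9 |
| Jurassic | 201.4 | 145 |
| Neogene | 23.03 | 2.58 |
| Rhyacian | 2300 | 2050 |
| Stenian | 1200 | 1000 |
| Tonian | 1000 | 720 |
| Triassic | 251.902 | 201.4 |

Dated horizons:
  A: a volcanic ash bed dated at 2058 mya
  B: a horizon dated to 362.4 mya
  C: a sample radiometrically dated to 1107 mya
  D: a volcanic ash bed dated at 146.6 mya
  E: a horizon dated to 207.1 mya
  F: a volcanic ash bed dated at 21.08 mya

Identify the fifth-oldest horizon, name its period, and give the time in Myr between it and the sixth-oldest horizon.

Sorted oldest-first by Ma: A (2058), C (1107), B (362.4), E (207.1), D (146.6), F (21.08).
The fifth oldest is D at 146.6 Ma, which lies in 201.4–145 Ma: the Jurassic.
The sixth oldest is F at 21.08 Ma; separation = |146.6 − 21.08| = 125.52 Myr.

D, in the Jurassic; 125.52 million years to F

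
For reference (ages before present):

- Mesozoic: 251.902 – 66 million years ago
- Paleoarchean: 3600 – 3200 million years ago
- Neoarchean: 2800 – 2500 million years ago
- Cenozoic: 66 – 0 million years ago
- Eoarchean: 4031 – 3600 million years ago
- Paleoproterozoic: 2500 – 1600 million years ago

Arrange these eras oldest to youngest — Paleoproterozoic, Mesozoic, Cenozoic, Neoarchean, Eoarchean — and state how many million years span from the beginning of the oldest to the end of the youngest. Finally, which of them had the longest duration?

Eoarchean → Neoarchean → Paleoproterozoic → Mesozoic → Cenozoic; total span 4031 Myr; longest is Paleoproterozoic

From the excerpt: Paleoproterozoic 2500–1600; Mesozoic 251.902–66; Cenozoic 66–0; Neoarchean 2800–2500; Eoarchean 4031–3600 (Ma).
Larger Ma is earlier, so the oldest is Eoarchean and the youngest is Cenozoic; oldest to youngest: Eoarchean, Neoarchean, Paleoproterozoic, Mesozoic, Cenozoic.
Oldest start 4031 minus youngest end 0 gives 4031 Myr overall.
Individual lengths (start − end): Paleoproterozoic 900; Mesozoic 185.902; Cenozoic 66; Neoarchean 300; Eoarchean 431. The largest is Paleoproterozoic at 900 Myr.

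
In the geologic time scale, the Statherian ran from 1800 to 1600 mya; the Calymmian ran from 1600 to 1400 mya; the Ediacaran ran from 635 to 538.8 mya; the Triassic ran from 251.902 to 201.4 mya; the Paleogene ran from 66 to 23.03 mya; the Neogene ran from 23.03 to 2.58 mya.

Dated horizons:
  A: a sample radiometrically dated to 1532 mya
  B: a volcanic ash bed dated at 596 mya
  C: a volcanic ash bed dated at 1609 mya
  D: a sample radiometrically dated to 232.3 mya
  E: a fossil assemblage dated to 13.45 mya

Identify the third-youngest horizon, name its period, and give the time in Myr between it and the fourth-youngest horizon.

B, in the Ediacaran; 936 million years to A

Smaller Ma means younger, so youngest first: E 13.45 < D 232.3 < B 596 < A 1532 < C 1609.
Counting 3 along gives B (596 Ma); the excerpt puts that inside the Ediacaran, 635–538.8 Ma.
Next in line is A (1532 Ma), and 1532 − 596 = 936 Myr.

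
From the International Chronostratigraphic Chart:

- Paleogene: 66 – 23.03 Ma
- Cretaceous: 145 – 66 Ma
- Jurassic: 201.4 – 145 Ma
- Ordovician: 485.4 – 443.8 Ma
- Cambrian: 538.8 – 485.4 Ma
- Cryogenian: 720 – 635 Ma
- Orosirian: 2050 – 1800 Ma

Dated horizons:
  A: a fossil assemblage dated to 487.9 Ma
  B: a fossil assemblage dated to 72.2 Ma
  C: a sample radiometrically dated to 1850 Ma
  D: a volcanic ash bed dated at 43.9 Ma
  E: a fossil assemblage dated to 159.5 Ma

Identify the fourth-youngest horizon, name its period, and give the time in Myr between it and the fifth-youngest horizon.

Smaller Ma means younger, so youngest first: D 43.9 < B 72.2 < E 159.5 < A 487.9 < C 1850.
Counting 4 along gives A (487.9 Ma); the excerpt puts that inside the Cambrian, 538.8–485.4 Ma.
Next in line is C (1850 Ma), and 1850 − 487.9 = 1362.1 Myr.

A, in the Cambrian; 1362.1 million years to C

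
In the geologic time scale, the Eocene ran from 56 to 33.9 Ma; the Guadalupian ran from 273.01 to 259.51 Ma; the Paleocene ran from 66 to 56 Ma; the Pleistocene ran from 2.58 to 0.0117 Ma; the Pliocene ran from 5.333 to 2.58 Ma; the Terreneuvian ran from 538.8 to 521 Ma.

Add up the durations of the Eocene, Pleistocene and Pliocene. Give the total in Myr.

Duration is start − end for each: (56 − 33.9) + (2.58 − 0.0117) + (5.333 − 2.58).
That is 22.1 + 2.5683 + 2.753, which totals 27.4213 million years.

27.4213 million years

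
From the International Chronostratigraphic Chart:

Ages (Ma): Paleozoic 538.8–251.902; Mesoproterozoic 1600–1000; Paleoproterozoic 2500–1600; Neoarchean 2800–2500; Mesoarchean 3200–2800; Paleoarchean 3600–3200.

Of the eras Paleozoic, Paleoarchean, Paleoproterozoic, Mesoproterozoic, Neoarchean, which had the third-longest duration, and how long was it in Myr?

Durations: Paleozoic 286.898; Paleoarchean 400; Paleoproterozoic 900; Mesoproterozoic 600; Neoarchean 300 Myr.
Sorted longest-first: Paleoproterozoic (900), Mesoproterozoic (600), Paleoarchean (400), Neoarchean (300), Paleozoic (286.898).
The third longest is Paleoarchean at 400 Myr.

Paleoarchean, 400 million years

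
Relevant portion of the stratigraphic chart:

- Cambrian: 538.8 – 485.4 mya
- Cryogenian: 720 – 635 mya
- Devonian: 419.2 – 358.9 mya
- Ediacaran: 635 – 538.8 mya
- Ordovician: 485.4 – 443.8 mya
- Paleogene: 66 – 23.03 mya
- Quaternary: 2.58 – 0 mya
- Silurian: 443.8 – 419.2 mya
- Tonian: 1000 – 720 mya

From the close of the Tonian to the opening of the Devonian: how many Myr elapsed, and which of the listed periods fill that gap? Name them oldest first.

End of Tonian = 720 Ma; start of Devonian = 419.2 Ma.
Gap = 720 − 419.2 = 300.8 Myr.
Periods wholly inside 720–419.2 Ma: Cryogenian (720–635), Ediacaran (635–538.8), Cambrian (538.8–485.4), Ordovician (485.4–443.8), Silurian (443.8–419.2).

300.8 million years; Cryogenian, Ediacaran, Cambrian, Ordovician, Silurian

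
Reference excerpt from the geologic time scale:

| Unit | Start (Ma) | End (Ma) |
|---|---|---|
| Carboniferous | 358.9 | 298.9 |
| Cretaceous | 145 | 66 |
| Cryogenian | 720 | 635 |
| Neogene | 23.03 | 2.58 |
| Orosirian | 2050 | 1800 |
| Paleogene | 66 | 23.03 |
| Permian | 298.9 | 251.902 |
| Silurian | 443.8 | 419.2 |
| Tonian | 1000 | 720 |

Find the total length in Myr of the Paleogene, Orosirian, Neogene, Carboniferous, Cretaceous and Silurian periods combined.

477.02 million years

Each duration: Paleogene = 42.97; Orosirian = 250; Neogene = 20.45; Carboniferous = 60; Cretaceous = 79; Silurian = 24.6.
Sum: 42.97 + 250 + 20.45 + 60 + 79 + 24.6 = 477.02 Myr.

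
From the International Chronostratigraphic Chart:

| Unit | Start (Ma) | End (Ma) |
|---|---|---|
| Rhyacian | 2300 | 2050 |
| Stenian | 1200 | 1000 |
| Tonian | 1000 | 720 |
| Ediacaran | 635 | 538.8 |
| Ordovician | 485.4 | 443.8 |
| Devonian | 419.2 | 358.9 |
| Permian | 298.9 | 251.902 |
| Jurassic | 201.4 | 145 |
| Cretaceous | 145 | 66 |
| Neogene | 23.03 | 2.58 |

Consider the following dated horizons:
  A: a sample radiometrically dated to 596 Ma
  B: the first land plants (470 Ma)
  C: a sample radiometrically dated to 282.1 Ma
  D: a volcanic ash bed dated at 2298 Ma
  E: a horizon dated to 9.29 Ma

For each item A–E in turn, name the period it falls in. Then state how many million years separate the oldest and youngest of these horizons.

A: 596 Ma lies in 635–538.8 Ma, so Ediacaran.
B: 470 Ma lies in 485.4–443.8 Ma, so Ordovician.
C: 282.1 Ma lies in 298.9–251.902 Ma, so Permian.
D: 2298 Ma lies in 2300–2050 Ma, so Rhyacian.
E: 9.29 Ma lies in 23.03–2.58 Ma, so Neogene.
Oldest = 2298 Ma, youngest = 9.29 Ma → span 2288.71 Myr.

A — Ediacaran; B — Ordovician; C — Permian; D — Rhyacian; E — Neogene; span 2288.71 million years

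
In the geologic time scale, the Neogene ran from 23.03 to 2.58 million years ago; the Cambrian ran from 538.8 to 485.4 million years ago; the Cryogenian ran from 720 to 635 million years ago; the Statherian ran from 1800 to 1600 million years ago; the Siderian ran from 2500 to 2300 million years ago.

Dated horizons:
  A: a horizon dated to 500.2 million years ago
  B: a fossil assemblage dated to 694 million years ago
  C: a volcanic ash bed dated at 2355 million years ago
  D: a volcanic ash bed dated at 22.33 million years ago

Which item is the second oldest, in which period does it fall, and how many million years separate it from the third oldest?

Larger Ma means older, so oldest first: C 2355 > B 694 > A 500.2 > D 22.33.
Counting 2 along gives B (694 Ma); the excerpt puts that inside the Cryogenian, 720–635 Ma.
Next in line is A (500.2 Ma), and 694 − 500.2 = 193.8 Myr.

B, in the Cryogenian; 193.8 million years to A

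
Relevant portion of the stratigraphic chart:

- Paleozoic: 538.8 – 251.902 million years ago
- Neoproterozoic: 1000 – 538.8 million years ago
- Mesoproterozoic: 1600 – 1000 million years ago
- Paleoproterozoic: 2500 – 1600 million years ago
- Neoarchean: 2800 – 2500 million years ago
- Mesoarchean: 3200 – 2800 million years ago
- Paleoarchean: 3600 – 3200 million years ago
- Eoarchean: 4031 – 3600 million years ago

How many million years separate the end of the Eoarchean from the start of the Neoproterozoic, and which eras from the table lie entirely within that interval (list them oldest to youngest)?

End of Eoarchean = 3600 Ma; start of Neoproterozoic = 1000 Ma.
Gap = 3600 − 1000 = 2600 Myr.
Eras wholly inside 3600–1000 Ma: Paleoarchean (3600–3200), Mesoarchean (3200–2800), Neoarchean (2800–2500), Paleoproterozoic (2500–1600), Mesoproterozoic (1600–1000).

2600 million years; Paleoarchean, Mesoarchean, Neoarchean, Paleoproterozoic, Mesoproterozoic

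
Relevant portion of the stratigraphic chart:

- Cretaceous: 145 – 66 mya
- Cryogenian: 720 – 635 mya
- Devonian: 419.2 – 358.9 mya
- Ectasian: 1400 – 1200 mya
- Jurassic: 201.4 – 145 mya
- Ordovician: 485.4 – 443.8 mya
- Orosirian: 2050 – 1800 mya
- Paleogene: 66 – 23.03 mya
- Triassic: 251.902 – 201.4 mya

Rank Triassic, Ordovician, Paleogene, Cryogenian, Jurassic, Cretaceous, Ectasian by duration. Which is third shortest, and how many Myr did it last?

Triassic, 50.502 million years

Durations: Triassic 50.502; Ordovician 41.6; Paleogene 42.97; Cryogenian 85; Jurassic 56.4; Cretaceous 79; Ectasian 200 Myr.
Sorted shortest-first: Ordovician (41.6), Paleogene (42.97), Triassic (50.502), Jurassic (56.4), Cretaceous (79), Cryogenian (85), Ectasian (200).
The third shortest is Triassic at 50.502 Myr.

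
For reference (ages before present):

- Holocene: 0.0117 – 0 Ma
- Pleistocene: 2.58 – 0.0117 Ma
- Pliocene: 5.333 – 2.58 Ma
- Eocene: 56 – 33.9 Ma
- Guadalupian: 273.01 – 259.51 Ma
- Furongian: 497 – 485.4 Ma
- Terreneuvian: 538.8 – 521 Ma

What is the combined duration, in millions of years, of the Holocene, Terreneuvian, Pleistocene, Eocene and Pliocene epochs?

Each duration: Holocene = 0.0117; Terreneuvian = 17.8; Pleistocene = 2.5683; Eocene = 22.1; Pliocene = 2.753.
Sum: 0.0117 + 17.8 + 2.5683 + 22.1 + 2.753 = 45.233 Myr.

45.233 million years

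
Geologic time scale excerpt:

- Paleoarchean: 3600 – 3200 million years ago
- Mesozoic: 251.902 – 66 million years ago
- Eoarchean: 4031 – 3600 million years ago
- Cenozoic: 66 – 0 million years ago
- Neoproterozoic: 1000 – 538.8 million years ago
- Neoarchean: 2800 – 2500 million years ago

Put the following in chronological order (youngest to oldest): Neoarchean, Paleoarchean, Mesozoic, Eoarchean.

Mesozoic → Neoarchean → Paleoarchean → Eoarchean

The oldest of these is Eoarchean (starts 4031 Ma) and the youngest is Mesozoic (ends 66 Ma).
In between, by decreasing start age: Paleoarchean (3600), Neoarchean (2800).
Listing youngest first means reversing that sequence.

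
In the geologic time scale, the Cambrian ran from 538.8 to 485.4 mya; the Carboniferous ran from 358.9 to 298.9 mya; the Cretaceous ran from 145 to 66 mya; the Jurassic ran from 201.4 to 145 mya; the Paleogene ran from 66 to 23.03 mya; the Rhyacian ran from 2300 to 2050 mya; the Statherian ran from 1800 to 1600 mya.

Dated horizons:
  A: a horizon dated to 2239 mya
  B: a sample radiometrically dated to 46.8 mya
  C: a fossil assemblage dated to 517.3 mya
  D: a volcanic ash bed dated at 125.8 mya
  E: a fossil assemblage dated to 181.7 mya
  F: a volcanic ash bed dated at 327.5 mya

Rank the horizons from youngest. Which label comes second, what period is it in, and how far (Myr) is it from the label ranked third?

D, in the Cretaceous; 55.9 million years to E

Sorted youngest-first by Ma: B (46.8), D (125.8), E (181.7), F (327.5), C (517.3), A (2239).
The second youngest is D at 125.8 Ma, which lies in 145–66 Ma: the Cretaceous.
The third youngest is E at 181.7 Ma; separation = |125.8 − 181.7| = 55.9 Myr.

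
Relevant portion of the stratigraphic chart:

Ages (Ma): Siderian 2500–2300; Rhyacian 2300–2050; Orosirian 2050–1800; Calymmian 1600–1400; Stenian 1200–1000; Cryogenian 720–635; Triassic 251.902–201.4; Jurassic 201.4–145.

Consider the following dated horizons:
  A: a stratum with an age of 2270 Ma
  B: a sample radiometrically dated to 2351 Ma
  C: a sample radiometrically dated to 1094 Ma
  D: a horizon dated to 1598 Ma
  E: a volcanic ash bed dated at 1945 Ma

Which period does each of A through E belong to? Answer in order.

A: 2270 Ma lies in 2300–2050 Ma, so Rhyacian.
B: 2351 Ma lies in 2500–2300 Ma, so Siderian.
C: 1094 Ma lies in 1200–1000 Ma, so Stenian.
D: 1598 Ma lies in 1600–1400 Ma, so Calymmian.
E: 1945 Ma lies in 2050–1800 Ma, so Orosirian.

A — Rhyacian; B — Siderian; C — Stenian; D — Calymmian; E — Orosirian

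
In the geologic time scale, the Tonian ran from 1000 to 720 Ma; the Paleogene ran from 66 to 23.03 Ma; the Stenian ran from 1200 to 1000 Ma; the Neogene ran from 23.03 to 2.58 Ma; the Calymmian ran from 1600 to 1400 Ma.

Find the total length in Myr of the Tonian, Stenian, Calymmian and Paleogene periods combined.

Each duration: Tonian = 280; Stenian = 200; Calymmian = 200; Paleogene = 42.97.
Sum: 280 + 200 + 200 + 42.97 = 722.97 Myr.

722.97 million years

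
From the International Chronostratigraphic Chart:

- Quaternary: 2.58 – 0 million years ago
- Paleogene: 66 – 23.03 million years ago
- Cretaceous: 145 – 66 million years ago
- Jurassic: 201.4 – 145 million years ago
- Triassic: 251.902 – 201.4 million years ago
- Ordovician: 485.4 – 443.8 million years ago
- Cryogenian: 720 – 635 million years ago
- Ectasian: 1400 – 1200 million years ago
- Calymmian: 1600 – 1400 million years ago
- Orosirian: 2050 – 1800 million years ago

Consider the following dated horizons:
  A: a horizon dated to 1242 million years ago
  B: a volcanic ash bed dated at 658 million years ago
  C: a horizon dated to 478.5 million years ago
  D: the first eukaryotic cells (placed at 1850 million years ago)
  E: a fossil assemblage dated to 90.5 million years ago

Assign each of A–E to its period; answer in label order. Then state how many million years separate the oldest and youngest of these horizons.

A — Ectasian; B — Cryogenian; C — Ordovician; D — Orosirian; E — Cretaceous; span 1759.5 million years

Match each age against the start–end ranges in the excerpt: A = 1242 Ma → Ectasian (1400–1200); B = 658 Ma → Cryogenian (720–635); C = 478.5 Ma → Ordovician (485.4–443.8); D = 1850 Ma → Orosirian (2050–1800); E = 90.5 Ma → Cretaceous (145–66).
The largest age is 1850 Ma and the smallest is 90.5 Ma; their difference is 1759.5 Myr.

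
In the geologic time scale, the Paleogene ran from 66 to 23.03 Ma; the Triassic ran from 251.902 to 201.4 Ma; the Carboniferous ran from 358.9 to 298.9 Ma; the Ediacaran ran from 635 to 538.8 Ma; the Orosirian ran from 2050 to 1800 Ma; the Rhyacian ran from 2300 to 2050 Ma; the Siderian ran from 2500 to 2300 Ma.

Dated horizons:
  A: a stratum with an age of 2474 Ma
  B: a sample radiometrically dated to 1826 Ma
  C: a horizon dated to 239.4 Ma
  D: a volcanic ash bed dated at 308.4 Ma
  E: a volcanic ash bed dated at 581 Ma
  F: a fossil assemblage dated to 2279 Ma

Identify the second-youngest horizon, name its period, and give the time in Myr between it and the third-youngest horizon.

D, in the Carboniferous; 272.6 million years to E

Smaller Ma means younger, so youngest first: C 239.4 < D 308.4 < E 581 < B 1826 < F 2279 < A 2474.
Counting 2 along gives D (308.4 Ma); the excerpt puts that inside the Carboniferous, 358.9–298.9 Ma.
Next in line is E (581 Ma), and 581 − 308.4 = 272.6 Myr.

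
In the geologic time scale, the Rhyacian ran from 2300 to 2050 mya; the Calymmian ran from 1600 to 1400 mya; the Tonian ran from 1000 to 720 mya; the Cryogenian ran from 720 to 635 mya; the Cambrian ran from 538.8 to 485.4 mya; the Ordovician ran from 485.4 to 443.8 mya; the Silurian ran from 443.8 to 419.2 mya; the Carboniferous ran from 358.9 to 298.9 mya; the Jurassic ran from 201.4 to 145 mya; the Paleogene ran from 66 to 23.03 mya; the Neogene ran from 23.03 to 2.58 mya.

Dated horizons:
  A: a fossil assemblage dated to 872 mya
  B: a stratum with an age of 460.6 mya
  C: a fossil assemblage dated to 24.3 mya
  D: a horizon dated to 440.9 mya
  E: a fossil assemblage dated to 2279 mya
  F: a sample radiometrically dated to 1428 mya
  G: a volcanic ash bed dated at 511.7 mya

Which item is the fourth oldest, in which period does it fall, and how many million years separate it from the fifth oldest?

G, in the Cambrian; 51.1 million years to B

Larger Ma means older, so oldest first: E 2279 > F 1428 > A 872 > G 511.7 > B 460.6 > D 440.9 > C 24.3.
Counting 4 along gives G (511.7 Ma); the excerpt puts that inside the Cambrian, 538.8–485.4 Ma.
Next in line is B (460.6 Ma), and 511.7 − 460.6 = 51.1 Myr.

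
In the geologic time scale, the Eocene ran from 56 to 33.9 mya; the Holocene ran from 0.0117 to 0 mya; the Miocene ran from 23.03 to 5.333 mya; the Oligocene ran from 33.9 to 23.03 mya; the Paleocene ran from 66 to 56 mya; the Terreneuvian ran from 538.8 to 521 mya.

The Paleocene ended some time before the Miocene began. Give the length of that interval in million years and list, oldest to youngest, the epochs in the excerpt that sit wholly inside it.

The Paleocene closes at 56 Ma and the Miocene opens at 23.03 Ma, so the interval is 56 − 23.03 = 32.97 Myr.
An epoch fits inside if it starts at or after 56 Ma and ends at or before 23.03 Ma; oldest first that gives Eocene, Oligocene.

32.97 million years; Eocene, Oligocene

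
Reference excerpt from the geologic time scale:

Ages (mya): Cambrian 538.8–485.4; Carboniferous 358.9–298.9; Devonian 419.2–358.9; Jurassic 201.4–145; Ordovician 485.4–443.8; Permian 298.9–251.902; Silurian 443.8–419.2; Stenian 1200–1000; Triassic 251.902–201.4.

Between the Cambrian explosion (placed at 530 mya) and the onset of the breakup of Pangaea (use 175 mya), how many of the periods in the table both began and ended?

6

The older date is 530 Ma and the younger is 175 Ma.
Periods with start < 530 and end > 175 Ma: Ordovician (485.4–443.8), Silurian (443.8–419.2), Devonian (419.2–358.9), Carboniferous (358.9–298.9), Permian (298.9–251.902), Triassic (251.902–201.4).
That is 6 complete periods.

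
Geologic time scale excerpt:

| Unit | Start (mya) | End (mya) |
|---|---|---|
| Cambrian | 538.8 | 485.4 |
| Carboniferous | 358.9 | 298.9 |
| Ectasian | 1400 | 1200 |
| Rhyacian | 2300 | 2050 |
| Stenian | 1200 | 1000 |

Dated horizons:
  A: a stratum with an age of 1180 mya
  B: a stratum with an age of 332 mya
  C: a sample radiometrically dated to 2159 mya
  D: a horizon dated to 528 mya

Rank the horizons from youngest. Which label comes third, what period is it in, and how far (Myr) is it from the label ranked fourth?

A, in the Stenian; 979 million years to C

Sorted youngest-first by Ma: B (332), D (528), A (1180), C (2159).
The third youngest is A at 1180 Ma, which lies in 1200–1000 Ma: the Stenian.
The fourth youngest is C at 2159 Ma; separation = |1180 − 2159| = 979 Myr.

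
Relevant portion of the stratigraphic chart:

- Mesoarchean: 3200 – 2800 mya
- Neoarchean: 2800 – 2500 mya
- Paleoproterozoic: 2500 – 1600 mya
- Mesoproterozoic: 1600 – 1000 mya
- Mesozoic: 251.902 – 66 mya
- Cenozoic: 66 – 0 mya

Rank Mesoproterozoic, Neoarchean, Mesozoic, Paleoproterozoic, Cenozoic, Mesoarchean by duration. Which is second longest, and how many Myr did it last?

Mesoproterozoic, 600 million years

Start − end for each: Mesoproterozoic 1600 − 1000 = 600; Neoarchean 2800 − 2500 = 300; Mesozoic 251.902 − 66 = 185.902; Paleoproterozoic 2500 − 1600 = 900; Cenozoic 66 − 0 = 66; Mesoarchean 3200 − 2800 = 400.
Ranking these from longest: Paleoproterozoic > Mesoproterozoic > Mesoarchean > Neoarchean > Mesozoic > Cenozoic.
Position 2 in that ranking is Mesoproterozoic, which lasted 600 Myr.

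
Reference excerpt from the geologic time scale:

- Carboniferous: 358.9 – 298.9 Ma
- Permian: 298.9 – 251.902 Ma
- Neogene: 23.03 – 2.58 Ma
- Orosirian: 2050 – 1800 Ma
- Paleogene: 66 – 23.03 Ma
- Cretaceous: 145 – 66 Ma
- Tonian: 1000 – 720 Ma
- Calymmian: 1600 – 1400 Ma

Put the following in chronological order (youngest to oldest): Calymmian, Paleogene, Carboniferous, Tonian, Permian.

Paleogene, then Permian, then Carboniferous, then Tonian, then Calymmian

Sorting by start age (ascending Ma, since larger Ma = older): Paleogene start 66, Permian start 298.9, Carboniferous start 358.9, Tonian start 1000, Calymmian start 1600.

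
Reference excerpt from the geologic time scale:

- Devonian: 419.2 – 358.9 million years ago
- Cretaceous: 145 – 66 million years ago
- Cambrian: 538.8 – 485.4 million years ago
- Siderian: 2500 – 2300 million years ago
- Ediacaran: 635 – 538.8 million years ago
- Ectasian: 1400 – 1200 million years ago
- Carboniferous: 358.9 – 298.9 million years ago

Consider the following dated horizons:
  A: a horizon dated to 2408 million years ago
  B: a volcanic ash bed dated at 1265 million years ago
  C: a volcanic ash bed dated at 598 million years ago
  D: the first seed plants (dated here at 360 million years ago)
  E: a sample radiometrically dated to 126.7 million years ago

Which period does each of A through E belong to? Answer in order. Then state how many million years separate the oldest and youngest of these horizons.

Match each age against the start–end ranges in the excerpt: A = 2408 Ma → Siderian (2500–2300); B = 1265 Ma → Ectasian (1400–1200); C = 598 Ma → Ediacaran (635–538.8); D = 360 Ma → Devonian (419.2–358.9); E = 126.7 Ma → Cretaceous (145–66).
The largest age is 2408 Ma and the smallest is 126.7 Ma; their difference is 2281.3 Myr.

A — Siderian; B — Ectasian; C — Ediacaran; D — Devonian; E — Cretaceous; span 2281.3 million years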